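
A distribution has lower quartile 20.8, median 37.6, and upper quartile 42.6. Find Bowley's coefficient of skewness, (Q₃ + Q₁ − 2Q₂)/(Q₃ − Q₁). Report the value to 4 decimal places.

-0.5413

numerator: Q₃ + Q₁ − 2Q₂ = 42.6 + 20.8 − 2×37.6 = -11.8000
denominator: Q₃ − Q₁ = 42.6 − 20.8 = 21.8000
Bowley skewness = -11.8000 / 21.8000 ≈ -0.5413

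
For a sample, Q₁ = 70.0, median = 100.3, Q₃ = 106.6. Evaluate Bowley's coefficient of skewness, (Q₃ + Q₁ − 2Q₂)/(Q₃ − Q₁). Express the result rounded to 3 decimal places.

-0.656

numerator: Q₃ + Q₁ − 2Q₂ = 106.6 + 70.0 − 2×100.3 = -24.0000
denominator: Q₃ − Q₁ = 106.6 − 70.0 = 36.6000
Bowley skewness = -24.0000 / 36.6000 ≈ -0.656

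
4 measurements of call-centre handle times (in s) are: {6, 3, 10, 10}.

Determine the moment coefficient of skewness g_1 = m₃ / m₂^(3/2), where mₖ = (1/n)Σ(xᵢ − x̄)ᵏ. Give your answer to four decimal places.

-0.3625

x̄ = (6 + 3 + 10 + 10) / 4 = 7.2500
deviations (xᵢ − x̄): -1.2500, -4.2500, 2.7500, 2.7500
Σ(xᵢ − x̄)² = 34.7500 ⇒ m₂ = 34.7500/4 = 8.68750
Σ(xᵢ − x̄)³ = -37.1250 ⇒ m₃ = -37.1250/4 = -9.28125
m₂^(3/2) = 8.68750^(1.5) = 25.60603
g_1 = m₃ / m₂^(3/2) = -9.28125 / 25.60603 ≈ -0.3625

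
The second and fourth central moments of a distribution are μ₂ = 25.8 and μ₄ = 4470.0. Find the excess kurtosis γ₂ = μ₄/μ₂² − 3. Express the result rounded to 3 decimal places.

3.715

μ₂² = 25.8² = 665.64000
μ₄/μ₂² = 4470.0 / 665.64000 = 6.71534
γ₂ = 6.71534 − 3 ≈ 3.715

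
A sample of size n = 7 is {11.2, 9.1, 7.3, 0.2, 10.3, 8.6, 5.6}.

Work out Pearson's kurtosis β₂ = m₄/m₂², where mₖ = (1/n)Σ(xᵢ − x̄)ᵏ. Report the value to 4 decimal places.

3.1818

x̄ = 7.4714
Σ(xᵢ − x̄)² = 82.2343 ⇒ m₂ = 11.74776
Σ(xᵢ − x̄)⁴ = 3073.8341 ⇒ m₄ = 439.11915
m₂² = 138.00975
β₂ = m₄/m₂² = 439.11915 / 138.00975 ≈ 3.1818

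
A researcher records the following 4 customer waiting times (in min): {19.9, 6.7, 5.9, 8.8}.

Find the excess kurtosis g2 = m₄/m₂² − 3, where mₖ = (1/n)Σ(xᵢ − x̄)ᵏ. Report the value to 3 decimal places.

x̄ = 10.3250
Σ(xᵢ − x̄)² = 126.7275 ⇒ m₂ = 31.68187
Σ(xᵢ − x̄)⁴ = 8966.8224 ⇒ m₄ = 2241.70561
m₂² = 1003.74120
g2 = m₄/m₂² − 3 = 2.23335 − 3 ≈ -0.767

-0.767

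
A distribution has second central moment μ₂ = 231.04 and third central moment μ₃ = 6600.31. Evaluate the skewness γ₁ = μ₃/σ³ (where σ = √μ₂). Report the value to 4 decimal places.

1.8795

σ = √μ₂ = √231.04 = 15.20000
σ³ = μ₂^(3/2) = 3511.80800
γ₁ = μ₃/σ³ = 6600.31 / 3511.80800 ≈ 1.8795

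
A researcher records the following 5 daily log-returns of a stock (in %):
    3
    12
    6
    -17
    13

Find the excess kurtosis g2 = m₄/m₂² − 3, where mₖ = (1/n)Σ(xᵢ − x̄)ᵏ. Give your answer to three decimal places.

x̄ = 3.4000
Σ(xᵢ − x̄)² = 589.2000 ⇒ m₂ = 117.84000
Σ(xᵢ − x̄)⁴ = 187198.4160 ⇒ m₄ = 37439.68320
m₂² = 13886.26560
g2 = m₄/m₂² − 3 = 2.69617 − 3 ≈ -0.304

-0.304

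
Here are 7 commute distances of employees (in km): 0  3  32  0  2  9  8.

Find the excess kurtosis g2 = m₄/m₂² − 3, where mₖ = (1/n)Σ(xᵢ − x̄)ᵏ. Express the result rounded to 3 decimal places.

1.259

x̄ = 7.7143
Σ(xᵢ − x̄)² = 765.4286 ⇒ m₂ = 109.34694
Σ(xᵢ − x̄)⁴ = 356505.0437 ⇒ m₄ = 50929.29196
m₂² = 11956.75302
g2 = m₄/m₂² − 3 = 4.25946 − 3 ≈ 1.259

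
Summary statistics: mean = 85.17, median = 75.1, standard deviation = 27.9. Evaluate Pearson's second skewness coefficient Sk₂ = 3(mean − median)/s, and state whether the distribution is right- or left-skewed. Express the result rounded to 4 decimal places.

Sk₂ = 3(85.17 − 75.1) / 27.9 = 3 × 10.0700 / 27.9
    = 30.2100 / 27.9 ≈ 1.0828
Sk₂ > 0 ⇒ mean > median ⇒ right-skewed (positive skew).

1.0828, right-skewed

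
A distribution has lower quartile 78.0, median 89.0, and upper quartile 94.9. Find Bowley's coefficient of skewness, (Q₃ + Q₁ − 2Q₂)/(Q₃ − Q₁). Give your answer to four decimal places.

-0.3018

numerator: Q₃ + Q₁ − 2Q₂ = 94.9 + 78.0 − 2×89.0 = -5.1000
denominator: Q₃ − Q₁ = 94.9 − 78.0 = 16.9000
Bowley skewness = -5.1000 / 16.9000 ≈ -0.3018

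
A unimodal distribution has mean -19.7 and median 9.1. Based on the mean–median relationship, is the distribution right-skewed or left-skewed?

mean − median = -19.7 − 9.1 = -28.8
mean < median ⇒ the longer tail is on the left ⇒ left-skewed (negatively skewed).

left-skewed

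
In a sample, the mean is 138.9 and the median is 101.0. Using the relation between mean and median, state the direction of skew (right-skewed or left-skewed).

right-skewed

mean − median = 138.9 − 101.0 = 37.9
mean > median ⇒ the longer tail is on the right ⇒ right-skewed (positively skewed).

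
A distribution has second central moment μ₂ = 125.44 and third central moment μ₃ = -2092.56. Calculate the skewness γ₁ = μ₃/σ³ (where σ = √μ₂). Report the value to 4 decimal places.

-1.4894

σ = √μ₂ = √125.44 = 11.20000
σ³ = μ₂^(3/2) = 1404.92800
γ₁ = μ₃/σ³ = -2092.56 / 1404.92800 ≈ -1.4894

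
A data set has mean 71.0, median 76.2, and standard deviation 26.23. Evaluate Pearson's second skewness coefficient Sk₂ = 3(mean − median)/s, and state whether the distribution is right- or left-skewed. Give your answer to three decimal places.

-0.595, left-skewed

Sk₂ = 3(71.0 − 76.2) / 26.23 = 3 × -5.2000 / 26.23
    = -15.6000 / 26.23 ≈ -0.595
Sk₂ < 0 ⇒ mean < median ⇒ left-skewed (negative skew).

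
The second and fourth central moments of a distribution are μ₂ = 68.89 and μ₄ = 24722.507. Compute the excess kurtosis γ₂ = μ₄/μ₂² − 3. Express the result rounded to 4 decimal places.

2.2093

μ₂² = 68.89² = 4745.83210
μ₄/μ₂² = 24722.507 / 4745.83210 = 5.20931
γ₂ = 5.20931 − 3 ≈ 2.2093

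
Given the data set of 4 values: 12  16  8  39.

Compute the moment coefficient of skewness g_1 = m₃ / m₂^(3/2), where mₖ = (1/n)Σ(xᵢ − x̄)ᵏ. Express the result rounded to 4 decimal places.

x̄ = (12 + 16 + 8 + 39) / 4 = 18.7500
deviations (xᵢ − x̄): -6.7500, -2.7500, -10.7500, 20.2500
Σ(xᵢ − x̄)² = 578.7500 ⇒ m₂ = 578.7500/4 = 144.68750
Σ(xᵢ − x̄)³ = 6733.1250 ⇒ m₃ = 6733.1250/4 = 1683.28125
m₂^(3/2) = 144.68750^(1.5) = 1740.38976
g_1 = m₃ / m₂^(3/2) = 1683.28125 / 1740.38976 ≈ 0.9672

0.9672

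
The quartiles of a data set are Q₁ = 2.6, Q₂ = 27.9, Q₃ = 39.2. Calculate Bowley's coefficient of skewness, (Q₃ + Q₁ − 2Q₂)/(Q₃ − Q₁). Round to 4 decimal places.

-0.3825

numerator: Q₃ + Q₁ − 2Q₂ = 39.2 + 2.6 − 2×27.9 = -14.0000
denominator: Q₃ − Q₁ = 39.2 − 2.6 = 36.6000
Bowley skewness = -14.0000 / 36.6000 ≈ -0.3825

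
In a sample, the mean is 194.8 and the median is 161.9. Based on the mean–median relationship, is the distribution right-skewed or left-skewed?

mean − median = 194.8 − 161.9 = 32.9
mean > median ⇒ the longer tail is on the right ⇒ right-skewed (positively skewed).

right-skewed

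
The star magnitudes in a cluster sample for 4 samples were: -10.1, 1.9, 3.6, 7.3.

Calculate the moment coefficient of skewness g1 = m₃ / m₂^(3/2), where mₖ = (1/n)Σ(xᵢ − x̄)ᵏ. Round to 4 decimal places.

-0.8418

x̄ = (-10.1 + 1.9 + 3.6 + 7.3) / 4 = 0.6750
deviations (xᵢ − x̄): -10.7750, 1.2250, 2.9250, 6.6250
Σ(xᵢ − x̄)² = 170.0475 ⇒ m₂ = 170.0475/4 = 42.51188
Σ(xᵢ − x̄)³ = -933.3454 ⇒ m₃ = -933.3454/4 = -233.33634
m₂^(3/2) = 42.51188^(1.5) = 277.18223
g1 = m₃ / m₂^(3/2) = -233.33634 / 277.18223 ≈ -0.8418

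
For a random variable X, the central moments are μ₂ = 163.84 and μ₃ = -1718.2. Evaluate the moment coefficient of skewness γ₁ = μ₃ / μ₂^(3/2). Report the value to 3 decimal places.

σ = √μ₂ = √163.84 = 12.80000
σ³ = μ₂^(3/2) = 2097.15200
γ₁ = μ₃/σ³ = -1718.2 / 2097.15200 ≈ -0.819

-0.819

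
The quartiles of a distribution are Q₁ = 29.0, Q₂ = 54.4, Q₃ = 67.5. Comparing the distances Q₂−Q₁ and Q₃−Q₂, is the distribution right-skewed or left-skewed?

left-skewed

Q₂ − Q₁ = 25.4;  Q₃ − Q₂ = 13.1
Q₂ − Q₁ > Q₃ − Q₂ ⇒ the lower half is more spread out ⇒ left-skewed.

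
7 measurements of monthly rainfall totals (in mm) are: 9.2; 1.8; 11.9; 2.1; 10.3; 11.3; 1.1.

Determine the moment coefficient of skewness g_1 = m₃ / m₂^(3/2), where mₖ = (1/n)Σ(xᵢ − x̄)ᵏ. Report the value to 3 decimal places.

-0.214

x̄ = (9.2 + 1.8 + 11.9 + 2.1 + 10.3 + 11.3 + 1.1) / 7 = 6.8143
deviations (xᵢ − x̄): 2.3857, -5.0143, 5.0857, -4.7143, 3.4857, 4.4857, -5.7143
Σ(xᵢ − x̄)² = 143.8486 ⇒ m₂ = 143.8486/7 = 20.54980
Σ(xᵢ − x̄)³ = -139.7060 ⇒ m₃ = -139.7060/7 = -19.95799
m₂^(3/2) = 20.54980^(1.5) = 93.15609
g_1 = m₃ / m₂^(3/2) = -19.95799 / 93.15609 ≈ -0.214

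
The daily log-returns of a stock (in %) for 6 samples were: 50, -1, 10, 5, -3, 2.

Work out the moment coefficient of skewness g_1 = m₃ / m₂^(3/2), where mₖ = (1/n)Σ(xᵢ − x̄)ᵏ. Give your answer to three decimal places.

x̄ = (50 - 1 + 10 + 5 - 3 + 2) / 6 = 10.5000
deviations (xᵢ − x̄): 39.5000, -11.5000, -0.5000, -5.5000, -13.5000, -8.5000
Σ(xᵢ − x̄)² = 1977.5000 ⇒ m₂ = 1977.5000/6 = 329.58333
Σ(xᵢ − x̄)³ = 56868.0000 ⇒ m₃ = 56868.0000/6 = 9478.00000
m₂^(3/2) = 329.58333^(1.5) = 5983.39760
g_1 = m₃ / m₂^(3/2) = 9478.00000 / 5983.39760 ≈ 1.584

1.584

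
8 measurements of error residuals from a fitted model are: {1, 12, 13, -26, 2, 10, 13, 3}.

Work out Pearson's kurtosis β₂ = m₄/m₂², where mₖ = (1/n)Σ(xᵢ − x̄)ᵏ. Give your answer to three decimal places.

x̄ = 3.5000
Σ(xᵢ − x̄)² = 1174.0000 ⇒ m₂ = 146.75000
Σ(xᵢ − x̄)⁴ = 780674.5000 ⇒ m₄ = 97584.31250
m₂² = 21535.56250
β₂ = m₄/m₂² = 97584.31250 / 21535.56250 ≈ 4.531

4.531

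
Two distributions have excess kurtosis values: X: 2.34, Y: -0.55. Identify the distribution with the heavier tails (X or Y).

X

Higher excess kurtosis ⇒ heavier tails relative to the normal distribution.
2.34 vs -0.55: the larger is 2.34, so X has heavier tails. (X is leptokurtic — heavier-than-normal tails; the other is platykurtic.)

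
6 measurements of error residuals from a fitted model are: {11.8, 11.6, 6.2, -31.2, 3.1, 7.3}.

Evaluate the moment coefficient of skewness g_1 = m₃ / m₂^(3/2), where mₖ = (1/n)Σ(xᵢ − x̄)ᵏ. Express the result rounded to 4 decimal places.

-1.6261

x̄ = (11.8 + 11.6 + 6.2 - 31.2 + 3.1 + 7.3) / 6 = 1.4667
deviations (xᵢ − x̄): 10.3333, 10.1333, 4.7333, -32.6667, 1.6333, 5.8333
Σ(xᵢ − x̄)² = 1335.6733 ⇒ m₂ = 1335.6733/6 = 222.61222
Σ(xᵢ − x̄)³ = -32406.1564 ⇒ m₃ = -32406.1564/6 = -5401.02607
m₂^(3/2) = 222.61222^(1.5) = 3321.41779
g_1 = m₃ / m₂^(3/2) = -5401.02607 / 3321.41779 ≈ -1.6261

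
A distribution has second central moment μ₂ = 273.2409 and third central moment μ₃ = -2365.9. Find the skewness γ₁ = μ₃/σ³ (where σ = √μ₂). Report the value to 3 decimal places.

σ = √μ₂ = √273.2409 = 16.53000
σ³ = μ₂^(3/2) = 4516.67208
γ₁ = μ₃/σ³ = -2365.9 / 4516.67208 ≈ -0.524

-0.524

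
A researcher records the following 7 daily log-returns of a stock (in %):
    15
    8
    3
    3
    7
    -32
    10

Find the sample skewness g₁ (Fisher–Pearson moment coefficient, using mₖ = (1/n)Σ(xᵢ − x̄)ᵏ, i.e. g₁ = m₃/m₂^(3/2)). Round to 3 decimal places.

x̄ = (15 + 8 + 3 + 3 + 7 - 32 + 10) / 7 = 2.0000
deviations (xᵢ − x̄): 13.0000, 6.0000, 1.0000, 1.0000, 5.0000, -34.0000, 8.0000
Σ(xᵢ − x̄)² = 1452.0000 ⇒ m₂ = 1452.0000/7 = 207.42857
Σ(xᵢ − x̄)³ = -36252.0000 ⇒ m₃ = -36252.0000/7 = -5178.85714
m₂^(3/2) = 207.42857^(1.5) = 2987.46527
g₁ = m₃ / m₂^(3/2) = -5178.85714 / 2987.46527 ≈ -1.734

-1.734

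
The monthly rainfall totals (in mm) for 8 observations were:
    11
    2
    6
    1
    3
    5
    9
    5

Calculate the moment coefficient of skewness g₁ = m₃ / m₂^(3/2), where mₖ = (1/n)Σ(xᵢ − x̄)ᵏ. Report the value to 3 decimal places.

x̄ = (11 + 2 + 6 + 1 + 3 + 5 + 9 + 5) / 8 = 5.2500
deviations (xᵢ − x̄): 5.7500, -3.2500, 0.7500, -4.2500, -2.2500, -0.2500, 3.7500, -0.2500
Σ(xᵢ − x̄)² = 81.5000 ⇒ m₂ = 81.5000/8 = 10.18750
Σ(xᵢ − x̄)³ = 120.7500 ⇒ m₃ = 120.7500/8 = 15.09375
m₂^(3/2) = 10.18750^(1.5) = 32.51632
g₁ = m₃ / m₂^(3/2) = 15.09375 / 32.51632 ≈ 0.464

0.464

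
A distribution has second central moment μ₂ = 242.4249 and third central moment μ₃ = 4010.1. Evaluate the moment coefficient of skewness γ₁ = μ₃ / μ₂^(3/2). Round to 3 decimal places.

1.062

σ = √μ₂ = √242.4249 = 15.57000
σ³ = μ₂^(3/2) = 3774.55569
γ₁ = μ₃/σ³ = 4010.1 / 3774.55569 ≈ 1.062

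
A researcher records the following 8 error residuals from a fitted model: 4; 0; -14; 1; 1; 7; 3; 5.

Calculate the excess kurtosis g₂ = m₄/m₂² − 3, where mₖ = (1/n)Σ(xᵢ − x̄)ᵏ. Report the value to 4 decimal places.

x̄ = 0.8750
Σ(xᵢ − x̄)² = 290.8750 ⇒ m₂ = 36.35938
Σ(xᵢ − x̄)⁴ = 50771.7754 ⇒ m₄ = 6346.47192
m₂² = 1322.00415
g₂ = m₄/m₂² − 3 = 4.80064 − 3 ≈ 1.8006

1.8006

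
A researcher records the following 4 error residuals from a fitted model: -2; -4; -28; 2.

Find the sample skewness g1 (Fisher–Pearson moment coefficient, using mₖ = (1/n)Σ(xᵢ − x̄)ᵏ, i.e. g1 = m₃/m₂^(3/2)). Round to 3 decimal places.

x̄ = (-2 - 4 - 28 + 2) / 4 = -8.0000
deviations (xᵢ − x̄): 6.0000, 4.0000, -20.0000, 10.0000
Σ(xᵢ − x̄)² = 552.0000 ⇒ m₂ = 552.0000/4 = 138.00000
Σ(xᵢ − x̄)³ = -6720.0000 ⇒ m₃ = -6720.0000/4 = -1680.00000
m₂^(3/2) = 138.00000^(1.5) = 1621.13294
g1 = m₃ / m₂^(3/2) = -1680.00000 / 1621.13294 ≈ -1.036

-1.036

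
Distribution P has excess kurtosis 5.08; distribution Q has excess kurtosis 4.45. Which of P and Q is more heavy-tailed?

Higher excess kurtosis ⇒ heavier tails relative to the normal distribution.
5.08 vs 4.45: the larger is 5.08, so P has heavier tails.

P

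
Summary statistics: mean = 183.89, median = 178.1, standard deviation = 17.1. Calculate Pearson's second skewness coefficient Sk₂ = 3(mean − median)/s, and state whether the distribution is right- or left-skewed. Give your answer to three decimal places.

1.016, right-skewed

Sk₂ = 3(183.89 − 178.1) / 17.1 = 3 × 5.7900 / 17.1
    = 17.3700 / 17.1 ≈ 1.016
Sk₂ > 0 ⇒ mean > median ⇒ right-skewed (positive skew).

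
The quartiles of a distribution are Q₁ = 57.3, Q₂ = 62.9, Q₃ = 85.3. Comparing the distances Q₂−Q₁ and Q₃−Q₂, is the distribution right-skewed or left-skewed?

Q₂ − Q₁ = 5.6;  Q₃ − Q₂ = 22.4
Q₃ − Q₂ > Q₂ − Q₁ ⇒ the upper half is more spread out ⇒ right-skewed.

right-skewed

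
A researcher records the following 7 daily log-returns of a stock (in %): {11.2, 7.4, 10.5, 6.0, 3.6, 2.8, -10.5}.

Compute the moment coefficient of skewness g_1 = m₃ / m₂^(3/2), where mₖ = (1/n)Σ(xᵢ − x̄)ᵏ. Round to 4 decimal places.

x̄ = (11.2 + 7.4 + 10.5 + 6.0 + 3.6 + 2.8 - 10.5) / 7 = 4.4286
deviations (xᵢ − x̄): 6.7714, 2.9714, 6.0714, 1.5714, -0.8286, -1.6286, -14.9286
Σ(xᵢ − x̄)² = 320.2143 ⇒ m₂ = 320.2143/7 = 45.74490
Σ(xᵢ − x̄)³ = -2767.4951 ⇒ m₃ = -2767.4951/7 = -395.35644
m₂^(3/2) = 45.74490^(1.5) = 309.39550
g_1 = m₃ / m₂^(3/2) = -395.35644 / 309.39550 ≈ -1.2778

-1.2778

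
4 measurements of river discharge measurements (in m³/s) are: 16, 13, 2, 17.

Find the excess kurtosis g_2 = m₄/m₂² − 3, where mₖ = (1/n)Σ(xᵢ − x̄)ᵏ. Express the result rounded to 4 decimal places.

x̄ = 12.0000
Σ(xᵢ − x̄)² = 142.0000 ⇒ m₂ = 35.50000
Σ(xᵢ − x̄)⁴ = 10882.0000 ⇒ m₄ = 2720.50000
m₂² = 1260.25000
g_2 = m₄/m₂² − 3 = 2.15870 − 3 ≈ -0.8413

-0.8413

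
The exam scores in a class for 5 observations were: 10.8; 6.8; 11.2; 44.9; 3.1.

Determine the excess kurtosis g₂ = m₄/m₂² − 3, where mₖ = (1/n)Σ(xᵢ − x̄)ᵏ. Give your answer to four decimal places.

x̄ = 15.3600
Σ(xᵢ − x̄)² = 1134.2920 ⇒ m₂ = 226.85840
Σ(xᵢ − x̄)⁴ = 790144.2571 ⇒ m₄ = 158028.85142
m₂² = 51464.73365
g₂ = m₄/m₂² − 3 = 3.07062 − 3 ≈ 0.0706

0.0706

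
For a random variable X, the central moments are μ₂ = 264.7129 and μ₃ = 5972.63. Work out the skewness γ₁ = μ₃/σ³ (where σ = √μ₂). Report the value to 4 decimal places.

1.3868

σ = √μ₂ = √264.7129 = 16.27000
σ³ = μ₂^(3/2) = 4306.87888
γ₁ = μ₃/σ³ = 5972.63 / 4306.87888 ≈ 1.3868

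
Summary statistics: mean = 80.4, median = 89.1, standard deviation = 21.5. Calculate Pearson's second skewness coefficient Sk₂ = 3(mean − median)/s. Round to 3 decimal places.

-1.214

Sk₂ = 3(80.4 − 89.1) / 21.5 = 3 × -8.7000 / 21.5
    = -26.1000 / 21.5 ≈ -1.214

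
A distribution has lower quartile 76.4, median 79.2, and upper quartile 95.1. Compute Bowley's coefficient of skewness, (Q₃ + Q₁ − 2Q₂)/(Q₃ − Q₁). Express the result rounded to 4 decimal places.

0.7005

numerator: Q₃ + Q₁ − 2Q₂ = 95.1 + 76.4 − 2×79.2 = 13.1000
denominator: Q₃ − Q₁ = 95.1 − 76.4 = 18.7000
Bowley skewness = 13.1000 / 18.7000 ≈ 0.7005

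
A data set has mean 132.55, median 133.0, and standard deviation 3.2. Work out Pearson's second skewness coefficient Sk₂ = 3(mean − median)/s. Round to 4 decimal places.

Sk₂ = 3(132.55 − 133.0) / 3.2 = 3 × -0.4500 / 3.2
    = -1.3500 / 3.2 ≈ -0.4219

-0.4219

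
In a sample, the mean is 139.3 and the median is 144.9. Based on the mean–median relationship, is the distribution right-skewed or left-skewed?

mean − median = 139.3 − 144.9 = -5.6
mean < median ⇒ the longer tail is on the left ⇒ left-skewed (negatively skewed).

left-skewed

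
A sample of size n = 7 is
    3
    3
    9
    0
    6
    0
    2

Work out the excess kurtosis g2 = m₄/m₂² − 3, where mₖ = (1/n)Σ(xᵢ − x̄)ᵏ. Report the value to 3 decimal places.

x̄ = 3.2857
Σ(xᵢ − x̄)² = 63.4286 ⇒ m₂ = 9.06122
Σ(xᵢ − x̄)⁴ = 1356.3499 ⇒ m₄ = 193.76426
m₂² = 82.10579
g2 = m₄/m₂² − 3 = 2.35993 − 3 ≈ -0.640

-0.640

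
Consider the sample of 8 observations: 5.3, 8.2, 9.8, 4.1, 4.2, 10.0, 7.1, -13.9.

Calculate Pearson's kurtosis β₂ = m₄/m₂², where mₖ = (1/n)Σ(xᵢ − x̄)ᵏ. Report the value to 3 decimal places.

x̄ = 4.3500
Σ(xᵢ − x̄)² = 418.0600 ⇒ m₂ = 52.25750
Σ(xᵢ − x̄)⁴ = 113109.6303 ⇒ m₄ = 14138.70378
m₂² = 2730.84631
β₂ = m₄/m₂² = 14138.70378 / 2730.84631 ≈ 5.177

5.177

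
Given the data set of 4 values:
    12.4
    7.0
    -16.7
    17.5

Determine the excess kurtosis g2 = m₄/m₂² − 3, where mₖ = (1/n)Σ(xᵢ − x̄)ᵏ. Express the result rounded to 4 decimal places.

x̄ = 5.0500
Σ(xᵢ − x̄)² = 685.8900 ⇒ m₂ = 171.47250
Σ(xᵢ − x̄)⁴ = 250746.7934 ⇒ m₄ = 62686.69836
m₂² = 29402.81826
g2 = m₄/m₂² − 3 = 2.13200 − 3 ≈ -0.8680

-0.8680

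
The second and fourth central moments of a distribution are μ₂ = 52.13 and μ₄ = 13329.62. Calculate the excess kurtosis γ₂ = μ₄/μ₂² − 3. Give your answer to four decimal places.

μ₂² = 52.13² = 2717.53690
μ₄/μ₂² = 13329.62 / 2717.53690 = 4.90504
γ₂ = 4.90504 − 3 ≈ 1.9050

1.9050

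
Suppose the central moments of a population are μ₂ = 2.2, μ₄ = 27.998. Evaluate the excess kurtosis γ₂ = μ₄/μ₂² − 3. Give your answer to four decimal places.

μ₂² = 2.2² = 4.84000
μ₄/μ₂² = 27.998 / 4.84000 = 5.78471
γ₂ = 5.78471 − 3 ≈ 2.7847

2.7847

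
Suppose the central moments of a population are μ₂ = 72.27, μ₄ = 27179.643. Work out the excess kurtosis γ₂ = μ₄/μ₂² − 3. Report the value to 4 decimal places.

2.2039

μ₂² = 72.27² = 5222.95290
μ₄/μ₂² = 27179.643 / 5222.95290 = 5.20388
γ₂ = 5.20388 − 3 ≈ 2.2039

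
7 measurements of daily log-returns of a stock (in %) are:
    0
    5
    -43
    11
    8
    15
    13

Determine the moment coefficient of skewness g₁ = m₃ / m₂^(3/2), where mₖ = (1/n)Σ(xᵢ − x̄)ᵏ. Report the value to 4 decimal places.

-1.7853

x̄ = (0 + 5 - 43 + 11 + 8 + 15 + 13) / 7 = 1.2857
deviations (xᵢ − x̄): -1.2857, 3.7143, -44.2857, 9.7143, 6.7143, 13.7143, 11.7143
Σ(xᵢ − x̄)² = 2441.4286 ⇒ m₂ = 2441.4286/7 = 348.77551
Σ(xᵢ − x̄)³ = -81398.8163 ⇒ m₃ = -81398.8163/7 = -11628.40233
m₂^(3/2) = 348.77551^(1.5) = 6513.56834
g₁ = m₃ / m₂^(3/2) = -11628.40233 / 6513.56834 ≈ -1.7853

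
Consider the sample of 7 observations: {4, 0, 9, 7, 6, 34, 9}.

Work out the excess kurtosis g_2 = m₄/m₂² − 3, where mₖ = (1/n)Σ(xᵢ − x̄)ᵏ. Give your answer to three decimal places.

1.496

x̄ = 9.8571
Σ(xᵢ − x̄)² = 738.8571 ⇒ m₂ = 105.55102
Σ(xᵢ − x̄)⁴ = 350652.9096 ⇒ m₄ = 50093.27280
m₂² = 11141.01791
g_2 = m₄/m₂² − 3 = 4.49629 − 3 ≈ 1.496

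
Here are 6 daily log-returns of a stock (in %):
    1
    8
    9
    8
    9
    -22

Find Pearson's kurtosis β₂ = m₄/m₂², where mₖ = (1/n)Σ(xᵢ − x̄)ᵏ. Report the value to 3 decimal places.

x̄ = 2.1667
Σ(xᵢ − x̄)² = 746.8333 ⇒ m₂ = 124.47222
Σ(xᵢ − x̄)⁴ = 347766.8194 ⇒ m₄ = 57961.13657
m₂² = 15493.33410
β₂ = m₄/m₂² = 57961.13657 / 15493.33410 ≈ 3.741

3.741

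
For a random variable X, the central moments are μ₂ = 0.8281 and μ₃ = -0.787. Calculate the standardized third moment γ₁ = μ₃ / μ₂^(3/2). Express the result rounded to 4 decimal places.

σ = √μ₂ = √0.8281 = 0.91000
σ³ = μ₂^(3/2) = 0.75357
γ₁ = μ₃/σ³ = -0.787 / 0.75357 ≈ -1.0444

-1.0444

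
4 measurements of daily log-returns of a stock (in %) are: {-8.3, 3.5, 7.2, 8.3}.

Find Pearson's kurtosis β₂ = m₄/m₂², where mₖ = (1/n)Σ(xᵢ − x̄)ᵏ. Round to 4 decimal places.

2.1229

x̄ = 2.6750
Σ(xᵢ − x̄)² = 173.2475 ⇒ m₂ = 43.31188
Σ(xᵢ − x̄)⁴ = 15929.1967 ⇒ m₄ = 3982.29917
m₂² = 1875.91852
β₂ = m₄/m₂² = 3982.29917 / 1875.91852 ≈ 2.1229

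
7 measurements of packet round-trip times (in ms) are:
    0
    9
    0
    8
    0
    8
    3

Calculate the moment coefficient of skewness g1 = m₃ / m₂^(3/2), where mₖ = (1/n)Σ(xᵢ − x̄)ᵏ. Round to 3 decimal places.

x̄ = (0 + 9 + 0 + 8 + 0 + 8 + 3) / 7 = 4.0000
deviations (xᵢ − x̄): -4.0000, 5.0000, -4.0000, 4.0000, -4.0000, 4.0000, -1.0000
Σ(xᵢ − x̄)² = 106.0000 ⇒ m₂ = 106.0000/7 = 15.14286
Σ(xᵢ − x̄)³ = 60.0000 ⇒ m₃ = 60.0000/7 = 8.57143
m₂^(3/2) = 15.14286^(1.5) = 58.92665
g1 = m₃ / m₂^(3/2) = 8.57143 / 58.92665 ≈ 0.145

0.145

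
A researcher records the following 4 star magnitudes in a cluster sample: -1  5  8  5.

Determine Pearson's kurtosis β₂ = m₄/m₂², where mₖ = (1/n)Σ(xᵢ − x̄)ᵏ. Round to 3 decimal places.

2.097

x̄ = 4.2500
Σ(xᵢ − x̄)² = 42.7500 ⇒ m₂ = 10.68750
Σ(xᵢ − x̄)⁴ = 958.0781 ⇒ m₄ = 239.51953
m₂² = 114.22266
β₂ = m₄/m₂² = 239.51953 / 114.22266 ≈ 2.097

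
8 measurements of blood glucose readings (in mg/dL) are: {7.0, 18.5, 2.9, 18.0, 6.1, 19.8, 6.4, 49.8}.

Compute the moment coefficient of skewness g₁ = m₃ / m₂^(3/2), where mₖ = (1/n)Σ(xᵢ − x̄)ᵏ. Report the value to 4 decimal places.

x̄ = (7.0 + 18.5 + 2.9 + 18.0 + 6.1 + 19.8 + 6.4 + 49.8) / 8 = 16.0625
deviations (xᵢ − x̄): -9.0625, 2.4375, -13.1625, 1.9375, -9.9625, 3.7375, -9.6625, 33.7375
Σ(xᵢ − x̄)² = 1609.8787 ⇒ m₂ = 1609.8787/8 = 201.23484
Σ(xᵢ − x̄)³ = 33558.9888 ⇒ m₃ = 33558.9888/8 = 4194.87360
m₂^(3/2) = 201.23484^(1.5) = 2854.66251
g₁ = m₃ / m₂^(3/2) = 4194.87360 / 2854.66251 ≈ 1.4695

1.4695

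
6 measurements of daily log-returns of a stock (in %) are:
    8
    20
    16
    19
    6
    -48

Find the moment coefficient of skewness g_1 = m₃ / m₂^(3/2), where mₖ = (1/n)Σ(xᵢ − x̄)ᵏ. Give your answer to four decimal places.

x̄ = (8 + 20 + 16 + 19 + 6 - 48) / 6 = 3.5000
deviations (xᵢ − x̄): 4.5000, 16.5000, 12.5000, 15.5000, 2.5000, -51.5000
Σ(xᵢ − x̄)² = 3347.5000 ⇒ m₂ = 3347.5000/6 = 557.91667
Σ(xᵢ − x̄)³ = -126315.0000 ⇒ m₃ = -126315.0000/6 = -21052.50000
m₂^(3/2) = 557.91667^(1.5) = 13178.13654
g_1 = m₃ / m₂^(3/2) = -21052.50000 / 13178.13654 ≈ -1.5975

-1.5975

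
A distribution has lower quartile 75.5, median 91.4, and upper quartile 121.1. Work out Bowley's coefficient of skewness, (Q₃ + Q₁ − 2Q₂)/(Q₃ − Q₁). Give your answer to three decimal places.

0.303

numerator: Q₃ + Q₁ − 2Q₂ = 121.1 + 75.5 − 2×91.4 = 13.8000
denominator: Q₃ − Q₁ = 121.1 − 75.5 = 45.6000
Bowley skewness = 13.8000 / 45.6000 ≈ 0.303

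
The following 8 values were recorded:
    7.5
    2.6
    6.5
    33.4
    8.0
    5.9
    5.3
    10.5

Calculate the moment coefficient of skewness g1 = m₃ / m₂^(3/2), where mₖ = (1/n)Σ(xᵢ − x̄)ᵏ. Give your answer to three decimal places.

2.024

x̄ = (7.5 + 2.6 + 6.5 + 33.4 + 8.0 + 5.9 + 5.3 + 10.5) / 8 = 9.9625
deviations (xᵢ − x̄): -2.4625, -7.3625, -3.4625, 23.4375, -1.9625, -4.0625, -4.6625, 0.5375
Σ(xᵢ − x̄)² = 663.9588 ⇒ m₂ = 663.9588/8 = 82.99484
Σ(xᵢ − x̄)³ = 12243.2568 ⇒ m₃ = 12243.2568/8 = 1530.40710
m₂^(3/2) = 82.99484^(1.5) = 756.09552
g1 = m₃ / m₂^(3/2) = 1530.40710 / 756.09552 ≈ 2.024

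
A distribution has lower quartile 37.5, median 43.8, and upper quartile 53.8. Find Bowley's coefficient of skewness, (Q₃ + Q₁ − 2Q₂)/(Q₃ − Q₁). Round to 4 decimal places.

0.2270

numerator: Q₃ + Q₁ − 2Q₂ = 53.8 + 37.5 − 2×43.8 = 3.7000
denominator: Q₃ − Q₁ = 53.8 − 37.5 = 16.3000
Bowley skewness = 3.7000 / 16.3000 ≈ 0.2270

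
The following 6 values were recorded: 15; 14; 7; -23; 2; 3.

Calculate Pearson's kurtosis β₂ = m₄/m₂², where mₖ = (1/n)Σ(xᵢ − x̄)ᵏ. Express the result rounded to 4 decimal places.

x̄ = 3.0000
Σ(xᵢ − x̄)² = 958.0000 ⇒ m₂ = 159.66667
Σ(xᵢ − x̄)⁴ = 492610.0000 ⇒ m₄ = 82101.66667
m₂² = 25493.44444
β₂ = m₄/m₂² = 82101.66667 / 25493.44444 ≈ 3.2205

3.2205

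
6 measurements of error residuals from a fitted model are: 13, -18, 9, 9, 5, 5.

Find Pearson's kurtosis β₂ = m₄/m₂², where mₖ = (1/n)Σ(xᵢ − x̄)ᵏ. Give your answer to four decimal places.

x̄ = 3.8333
Σ(xᵢ − x̄)² = 616.8333 ⇒ m₂ = 102.80556
Σ(xᵢ − x̄)⁴ = 235727.1528 ⇒ m₄ = 39287.85880
m₂² = 10568.98225
β₂ = m₄/m₂² = 39287.85880 / 10568.98225 ≈ 3.7173

3.7173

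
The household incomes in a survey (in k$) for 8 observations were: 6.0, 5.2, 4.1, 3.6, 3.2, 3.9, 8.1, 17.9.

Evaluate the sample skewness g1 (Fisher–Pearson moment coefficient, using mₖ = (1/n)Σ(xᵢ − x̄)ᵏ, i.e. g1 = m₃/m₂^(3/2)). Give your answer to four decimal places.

1.8357

x̄ = (6.0 + 5.2 + 4.1 + 3.6 + 3.2 + 3.9 + 8.1 + 17.9) / 8 = 6.5000
deviations (xᵢ − x̄): -0.5000, -1.3000, -2.4000, -2.9000, -3.3000, -2.6000, 1.6000, 11.4000
Σ(xᵢ − x̄)² = 166.2800 ⇒ m₂ = 166.2800/8 = 20.78500
Σ(xᵢ − x̄)³ = 1391.5920 ⇒ m₃ = 1391.5920/8 = 173.94900
m₂^(3/2) = 20.78500^(1.5) = 94.76000
g1 = m₃ / m₂^(3/2) = 173.94900 / 94.76000 ≈ 1.8357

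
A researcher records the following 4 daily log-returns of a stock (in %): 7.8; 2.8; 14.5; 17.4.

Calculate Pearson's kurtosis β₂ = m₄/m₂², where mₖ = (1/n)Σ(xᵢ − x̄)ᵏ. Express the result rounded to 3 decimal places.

x̄ = 10.6250
Σ(xᵢ − x̄)² = 130.1275 ⇒ m₂ = 32.53188
Σ(xᵢ − x̄)⁴ = 6145.2162 ⇒ m₄ = 1536.30405
m₂² = 1058.32289
β₂ = m₄/m₂² = 1536.30405 / 1058.32289 ≈ 1.452

1.452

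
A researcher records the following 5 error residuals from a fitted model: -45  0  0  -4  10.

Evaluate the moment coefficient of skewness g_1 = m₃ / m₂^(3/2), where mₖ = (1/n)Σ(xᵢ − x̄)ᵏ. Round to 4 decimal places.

x̄ = (-45 + 0 + 0 - 4 + 10) / 5 = -7.8000
deviations (xᵢ − x̄): -37.2000, 7.8000, 7.8000, 3.8000, 17.8000
Σ(xᵢ − x̄)² = 1836.8000 ⇒ m₂ = 1836.8000/5 = 367.36000
Σ(xᵢ − x̄)³ = -44835.1200 ⇒ m₃ = -44835.1200/5 = -8967.02400
m₂^(3/2) = 367.36000^(1.5) = 7041.05602
g_1 = m₃ / m₂^(3/2) = -8967.02400 / 7041.05602 ≈ -1.2735

-1.2735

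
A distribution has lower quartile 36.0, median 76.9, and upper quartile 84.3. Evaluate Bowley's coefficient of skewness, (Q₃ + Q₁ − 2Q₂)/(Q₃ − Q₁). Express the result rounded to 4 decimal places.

-0.6936

numerator: Q₃ + Q₁ − 2Q₂ = 84.3 + 36.0 − 2×76.9 = -33.5000
denominator: Q₃ − Q₁ = 84.3 − 36.0 = 48.3000
Bowley skewness = -33.5000 / 48.3000 ≈ -0.6936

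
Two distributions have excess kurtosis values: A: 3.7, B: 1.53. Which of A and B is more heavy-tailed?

A

Higher excess kurtosis ⇒ heavier tails relative to the normal distribution.
3.7 vs 1.53: the larger is 3.7, so A has heavier tails.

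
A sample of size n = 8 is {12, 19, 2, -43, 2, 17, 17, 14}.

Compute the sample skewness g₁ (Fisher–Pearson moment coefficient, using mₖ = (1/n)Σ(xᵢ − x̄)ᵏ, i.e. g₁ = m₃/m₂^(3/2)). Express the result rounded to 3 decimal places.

-1.838

x̄ = (12 + 19 + 2 - 43 + 2 + 17 + 17 + 14) / 8 = 5.0000
deviations (xᵢ − x̄): 7.0000, 14.0000, -3.0000, -48.0000, -3.0000, 12.0000, 12.0000, 9.0000
Σ(xᵢ − x̄)² = 2936.0000 ⇒ m₂ = 2936.0000/8 = 367.00000
Σ(xᵢ − x̄)³ = -103374.0000 ⇒ m₃ = -103374.0000/8 = -12921.75000
m₂^(3/2) = 367.00000^(1.5) = 7030.70857
g₁ = m₃ / m₂^(3/2) = -12921.75000 / 7030.70857 ≈ -1.838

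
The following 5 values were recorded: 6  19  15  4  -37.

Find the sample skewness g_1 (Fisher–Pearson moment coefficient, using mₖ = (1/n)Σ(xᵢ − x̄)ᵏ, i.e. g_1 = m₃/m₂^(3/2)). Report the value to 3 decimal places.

x̄ = (6 + 19 + 15 + 4 - 37) / 5 = 1.4000
deviations (xᵢ − x̄): 4.6000, 17.6000, 13.6000, 2.6000, -38.4000
Σ(xᵢ − x̄)² = 1997.2000 ⇒ m₂ = 1997.2000/5 = 399.44000
Σ(xᵢ − x̄)³ = -48540.9600 ⇒ m₃ = -48540.9600/5 = -9708.19200
m₂^(3/2) = 399.44000^(1.5) = 7983.20588
g_1 = m₃ / m₂^(3/2) = -9708.19200 / 7983.20588 ≈ -1.216

-1.216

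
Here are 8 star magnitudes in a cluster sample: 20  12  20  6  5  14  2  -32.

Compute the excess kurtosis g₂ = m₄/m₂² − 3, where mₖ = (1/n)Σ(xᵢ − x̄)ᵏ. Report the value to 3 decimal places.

1.496

x̄ = 5.8750
Σ(xᵢ − x̄)² = 1952.8750 ⇒ m₂ = 244.10938
Σ(xᵢ − x̄)⁴ = 2143439.5879 ⇒ m₄ = 267929.94849
m₂² = 59589.38696
g₂ = m₄/m₂² − 3 = 4.49627 − 3 ≈ 1.496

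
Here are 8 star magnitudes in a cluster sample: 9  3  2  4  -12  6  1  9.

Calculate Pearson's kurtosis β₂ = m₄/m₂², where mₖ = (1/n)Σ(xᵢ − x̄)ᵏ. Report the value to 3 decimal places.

x̄ = 2.7500
Σ(xᵢ − x̄)² = 311.5000 ⇒ m₂ = 38.93750
Σ(xᵢ − x̄)⁴ = 50508.9063 ⇒ m₄ = 6313.61328
m₂² = 1516.12891
β₂ = m₄/m₂² = 6313.61328 / 1516.12891 ≈ 4.164

4.164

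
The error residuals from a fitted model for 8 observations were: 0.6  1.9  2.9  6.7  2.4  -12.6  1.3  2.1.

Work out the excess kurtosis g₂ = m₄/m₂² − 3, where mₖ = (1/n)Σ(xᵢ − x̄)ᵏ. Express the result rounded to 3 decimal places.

2.134

x̄ = 0.6625
Σ(xᵢ − x̄)² = 224.3788 ⇒ m₂ = 28.04734
Σ(xᵢ − x̄)⁴ = 32308.3296 ⇒ m₄ = 4038.54120
m₂² = 786.65349
g₂ = m₄/m₂² − 3 = 5.13382 − 3 ≈ 2.134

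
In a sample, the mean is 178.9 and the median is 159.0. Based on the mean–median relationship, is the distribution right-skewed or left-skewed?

mean − median = 178.9 − 159.0 = 19.9
mean > median ⇒ the longer tail is on the right ⇒ right-skewed (positively skewed).

right-skewed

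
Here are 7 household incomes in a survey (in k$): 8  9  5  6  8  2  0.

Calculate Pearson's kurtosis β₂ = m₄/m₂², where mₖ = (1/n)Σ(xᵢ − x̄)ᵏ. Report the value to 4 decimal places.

1.9188

x̄ = 5.4286
Σ(xᵢ − x̄)² = 67.7143 ⇒ m₂ = 9.67347
Σ(xᵢ − x̄)⁴ = 1256.9038 ⇒ m₄ = 179.55768
m₂² = 93.57601
β₂ = m₄/m₂² = 179.55768 / 93.57601 ≈ 1.9188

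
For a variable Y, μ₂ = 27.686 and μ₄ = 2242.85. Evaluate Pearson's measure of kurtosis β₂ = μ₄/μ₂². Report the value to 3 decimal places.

2.926

μ₂² = 27.686² = 766.51460
μ₄/μ₂² = 2242.85 / 766.51460 = 2.92604
β₂ ≈ 2.926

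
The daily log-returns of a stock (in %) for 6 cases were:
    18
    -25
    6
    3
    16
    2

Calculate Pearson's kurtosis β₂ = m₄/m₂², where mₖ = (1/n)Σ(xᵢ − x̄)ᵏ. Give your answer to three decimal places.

x̄ = 3.3333
Σ(xᵢ − x̄)² = 1187.3333 ⇒ m₂ = 197.88889
Σ(xᵢ − x̄)⁴ = 716521.1111 ⇒ m₄ = 119420.18519
m₂² = 39160.01235
β₂ = m₄/m₂² = 119420.18519 / 39160.01235 ≈ 3.050

3.050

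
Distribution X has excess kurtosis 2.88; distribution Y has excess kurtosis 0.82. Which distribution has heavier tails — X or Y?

Higher excess kurtosis ⇒ heavier tails relative to the normal distribution.
2.88 vs 0.82: the larger is 2.88, so X has heavier tails.

X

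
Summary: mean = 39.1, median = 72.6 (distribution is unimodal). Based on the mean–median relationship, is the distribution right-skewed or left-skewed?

mean − median = 39.1 − 72.6 = -33.5
mean < median ⇒ the longer tail is on the left ⇒ left-skewed (negatively skewed).

left-skewed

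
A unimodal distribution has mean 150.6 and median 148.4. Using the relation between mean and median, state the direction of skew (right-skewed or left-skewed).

right-skewed

mean − median = 150.6 − 148.4 = 2.2
mean > median ⇒ the longer tail is on the right ⇒ right-skewed (positively skewed).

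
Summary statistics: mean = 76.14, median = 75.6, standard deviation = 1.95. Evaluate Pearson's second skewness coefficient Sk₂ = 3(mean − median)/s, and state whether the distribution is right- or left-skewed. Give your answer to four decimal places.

Sk₂ = 3(76.14 − 75.6) / 1.95 = 3 × 0.5400 / 1.95
    = 1.6200 / 1.95 ≈ 0.8308
Sk₂ > 0 ⇒ mean > median ⇒ right-skewed (positive skew).

0.8308, right-skewed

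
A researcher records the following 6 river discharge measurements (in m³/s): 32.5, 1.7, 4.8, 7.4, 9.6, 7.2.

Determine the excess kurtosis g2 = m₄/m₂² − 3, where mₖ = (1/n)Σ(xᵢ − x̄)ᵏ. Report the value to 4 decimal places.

x̄ = 10.5333
Σ(xᵢ − x̄)² = 615.2333 ⇒ m₂ = 102.53889
Σ(xᵢ − x̄)⁴ = 240228.9385 ⇒ m₄ = 40038.15642
m₂² = 10514.22373
g2 = m₄/m₂² − 3 = 3.80800 − 3 ≈ 0.8080

0.8080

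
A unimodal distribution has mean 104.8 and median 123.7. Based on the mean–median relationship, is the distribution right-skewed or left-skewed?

mean − median = 104.8 − 123.7 = -18.9
mean < median ⇒ the longer tail is on the left ⇒ left-skewed (negatively skewed).

left-skewed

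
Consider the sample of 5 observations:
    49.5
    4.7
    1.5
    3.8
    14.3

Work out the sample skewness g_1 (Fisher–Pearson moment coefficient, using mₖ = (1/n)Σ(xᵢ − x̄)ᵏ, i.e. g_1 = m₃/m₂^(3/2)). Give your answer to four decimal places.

1.2967

x̄ = (49.5 + 4.7 + 1.5 + 3.8 + 14.3) / 5 = 14.7600
deviations (xᵢ − x̄): 34.7400, -10.0600, -13.2600, -10.9600, -0.4600
Σ(xᵢ − x̄)² = 1604.2320 ⇒ m₂ = 1604.2320/5 = 320.84640
Σ(xᵢ − x̄)³ = 37260.3682 ⇒ m₃ = 37260.3682/5 = 7452.07363
m₂^(3/2) = 320.84640^(1.5) = 5747.06033
g_1 = m₃ / m₂^(3/2) = 7452.07363 / 5747.06033 ≈ 1.2967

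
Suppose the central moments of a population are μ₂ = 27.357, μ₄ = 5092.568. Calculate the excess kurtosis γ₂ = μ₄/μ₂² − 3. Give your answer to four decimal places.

μ₂² = 27.357² = 748.40545
μ₄/μ₂² = 5092.568 / 748.40545 = 6.80456
γ₂ = 6.80456 − 3 ≈ 3.8046

3.8046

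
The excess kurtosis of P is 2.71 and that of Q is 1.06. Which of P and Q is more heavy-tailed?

P

Higher excess kurtosis ⇒ heavier tails relative to the normal distribution.
2.71 vs 1.06: the larger is 2.71, so P has heavier tails.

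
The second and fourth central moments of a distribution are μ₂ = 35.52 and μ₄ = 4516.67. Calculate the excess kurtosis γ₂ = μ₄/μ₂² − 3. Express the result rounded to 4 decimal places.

0.5799

μ₂² = 35.52² = 1261.67040
μ₄/μ₂² = 4516.67 / 1261.67040 = 3.57991
γ₂ = 3.57991 − 3 ≈ 0.5799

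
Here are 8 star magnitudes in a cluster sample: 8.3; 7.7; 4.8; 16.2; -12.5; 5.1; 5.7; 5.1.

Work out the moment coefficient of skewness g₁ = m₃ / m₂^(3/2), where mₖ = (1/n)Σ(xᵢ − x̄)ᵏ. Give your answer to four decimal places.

x̄ = (8.3 + 7.7 + 4.8 + 16.2 - 12.5 + 5.1 + 5.7 + 5.1) / 8 = 5.0500
deviations (xᵢ − x̄): 3.2500, 2.6500, -0.2500, 11.1500, -17.5500, 0.0500, 0.6500, 0.0500
Σ(xᵢ − x̄)² = 450.4000 ⇒ m₂ = 450.4000/8 = 56.30000
Σ(xᵢ − x̄)³ = -3966.0510 ⇒ m₃ = -3966.0510/8 = -495.75638
m₂^(3/2) = 56.30000^(1.5) = 422.43762
g₁ = m₃ / m₂^(3/2) = -495.75638 / 422.43762 ≈ -1.1736

-1.1736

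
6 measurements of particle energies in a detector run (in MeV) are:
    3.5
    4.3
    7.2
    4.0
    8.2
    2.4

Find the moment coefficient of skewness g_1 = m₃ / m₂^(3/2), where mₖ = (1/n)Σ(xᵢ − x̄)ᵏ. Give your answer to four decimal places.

0.4975

x̄ = (3.5 + 4.3 + 7.2 + 4.0 + 8.2 + 2.4) / 6 = 4.9333
deviations (xᵢ − x̄): -1.4333, -0.6333, 2.2667, -0.9333, 3.2667, -2.5333
Σ(xᵢ − x̄)² = 25.5533 ⇒ m₂ = 25.5533/6 = 4.25889
Σ(xᵢ − x̄)³ = 26.2344 ⇒ m₃ = 26.2344/6 = 4.37241
m₂^(3/2) = 4.25889^(1.5) = 8.78910
g_1 = m₃ / m₂^(3/2) = 4.37241 / 8.78910 ≈ 0.4975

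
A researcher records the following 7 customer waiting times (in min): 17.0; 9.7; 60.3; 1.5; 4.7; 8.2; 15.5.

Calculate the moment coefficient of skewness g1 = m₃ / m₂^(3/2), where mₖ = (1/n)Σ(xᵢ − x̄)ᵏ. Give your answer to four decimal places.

1.7269

x̄ = (17.0 + 9.7 + 60.3 + 1.5 + 4.7 + 8.2 + 15.5) / 7 = 16.7000
deviations (xᵢ − x̄): 0.3000, -7.0000, 43.6000, -15.2000, -12.0000, -8.5000, -1.2000
Σ(xᵢ − x̄)² = 2398.7800 ⇒ m₂ = 2398.7800/7 = 342.68286
Σ(xᵢ − x̄)³ = 76683.2220 ⇒ m₃ = 76683.2220/7 = 10954.74600
m₂^(3/2) = 342.68286^(1.5) = 6343.64058
g1 = m₃ / m₂^(3/2) = 10954.74600 / 6343.64058 ≈ 1.7269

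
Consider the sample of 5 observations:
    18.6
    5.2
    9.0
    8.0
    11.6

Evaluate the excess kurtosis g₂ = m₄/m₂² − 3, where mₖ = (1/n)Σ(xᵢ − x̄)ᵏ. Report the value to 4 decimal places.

-0.5832

x̄ = 10.4800
Σ(xᵢ − x̄)² = 103.4080 ⇒ m₂ = 20.68160
Σ(xᵢ − x̄)⁴ = 5168.7491 ⇒ m₄ = 1033.74982
m₂² = 427.72858
g₂ = m₄/m₂² − 3 = 2.41684 − 3 ≈ -0.5832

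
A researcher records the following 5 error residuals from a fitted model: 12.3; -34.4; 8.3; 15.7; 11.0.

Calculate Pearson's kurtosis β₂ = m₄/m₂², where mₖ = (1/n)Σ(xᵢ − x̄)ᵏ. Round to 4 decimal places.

x̄ = 2.5800
Σ(xᵢ − x̄)² = 1737.7480 ⇒ m₂ = 347.54960
Σ(xᵢ − x̄)⁴ = 1914765.2574 ⇒ m₄ = 382953.05148
m₂² = 120790.72446
β₂ = m₄/m₂² = 382953.05148 / 120790.72446 ≈ 3.1704

3.1704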